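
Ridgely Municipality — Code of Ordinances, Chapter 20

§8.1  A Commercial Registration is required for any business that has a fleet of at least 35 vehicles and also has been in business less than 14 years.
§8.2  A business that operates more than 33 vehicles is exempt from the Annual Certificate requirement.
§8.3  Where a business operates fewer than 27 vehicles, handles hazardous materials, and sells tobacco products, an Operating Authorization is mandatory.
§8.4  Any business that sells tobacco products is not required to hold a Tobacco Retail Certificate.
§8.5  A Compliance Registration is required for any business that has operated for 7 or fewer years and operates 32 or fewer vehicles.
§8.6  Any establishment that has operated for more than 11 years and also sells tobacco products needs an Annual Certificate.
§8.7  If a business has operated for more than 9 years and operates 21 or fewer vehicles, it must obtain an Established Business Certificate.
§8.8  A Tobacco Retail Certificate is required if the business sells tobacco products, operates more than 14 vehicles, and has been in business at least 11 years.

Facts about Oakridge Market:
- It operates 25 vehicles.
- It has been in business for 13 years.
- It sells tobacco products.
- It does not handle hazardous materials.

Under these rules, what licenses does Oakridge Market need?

Annual Certificate

§8.1 vehicles 25 < 35; years in business 13 < 14 → Commercial Registration not required.
§8.2 vehicles 25 ≤ 33 → Annual Certificate exemption does not apply.
§8.3 vehicles 25 < 27; does not handle hazardous materials; sells tobacco products → Operating Authorization not required.
§8.4 sells tobacco products → exempt from Tobacco Retail Certificate.
§8.5 years in business 13 > 7; vehicles 25 ≤ 32 → Compliance Registration not required.
§8.6 years in business 13 > 11; sells tobacco products → Annual Certificate required.
§8.7 years in business 13 > 9; vehicles 25 > 21 → Established Business Certificate not required.
§8.8 sells tobacco products; vehicles 25 > 14; years in business 13 ≥ 11 → Tobacco Retail Certificate required.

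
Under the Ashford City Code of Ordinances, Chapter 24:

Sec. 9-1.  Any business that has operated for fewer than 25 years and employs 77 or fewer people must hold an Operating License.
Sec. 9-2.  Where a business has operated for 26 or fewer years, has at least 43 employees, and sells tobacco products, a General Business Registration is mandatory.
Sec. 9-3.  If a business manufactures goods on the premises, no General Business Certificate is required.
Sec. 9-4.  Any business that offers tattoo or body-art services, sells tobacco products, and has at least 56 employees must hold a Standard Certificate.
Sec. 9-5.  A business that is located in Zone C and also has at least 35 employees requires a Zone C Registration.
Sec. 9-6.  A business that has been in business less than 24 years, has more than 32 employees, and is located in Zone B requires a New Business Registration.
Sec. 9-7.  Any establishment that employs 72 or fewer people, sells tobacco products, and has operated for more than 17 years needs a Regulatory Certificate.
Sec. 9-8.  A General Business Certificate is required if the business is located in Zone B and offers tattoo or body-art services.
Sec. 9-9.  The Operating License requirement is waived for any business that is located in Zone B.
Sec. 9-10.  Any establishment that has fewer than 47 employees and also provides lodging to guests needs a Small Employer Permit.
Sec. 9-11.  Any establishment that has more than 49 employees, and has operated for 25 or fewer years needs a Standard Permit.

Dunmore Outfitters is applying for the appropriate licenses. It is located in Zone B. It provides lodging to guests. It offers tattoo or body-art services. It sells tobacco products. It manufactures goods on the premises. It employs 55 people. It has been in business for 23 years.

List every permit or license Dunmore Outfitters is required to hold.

Sec. 9-1. years in business 23 < 25; employees 55 ≤ 77 → Operating License required.
Sec. 9-2. years in business 23 ≤ 26; employees 55 ≥ 43; sells tobacco products → General Business Registration required.
Sec. 9-3. manufactures goods on the premises → exempt from General Business Certificate.
Sec. 9-4. offers tattoo or body-art services; sells tobacco products; employees 55 < 56 → Standard Certificate not required.
Sec. 9-5. is located in Zone B (not: is located in Zone C); employees 55 ≥ 35 → Zone C Registration not required.
Sec. 9-6. years in business 23 < 24; employees 55 > 32; is located in Zone B → New Business Registration required.
Sec. 9-7. employees 55 ≤ 72; sells tobacco products; years in business 23 > 17 → Regulatory Certificate required.
Sec. 9-8. is located in Zone B; offers tattoo or body-art services → General Business Certificate required.
Sec. 9-9. is located in Zone B → exempt from Operating License.
Sec. 9-10. employees 55 ≥ 47; provides lodging to guests → Small Employer Permit not required.
Sec. 9-11. employees 55 > 49; years in business 23 ≤ 25 → Standard Permit required.

General Business Registration, New Business Registration, Regulatory Certificate, Standard Permit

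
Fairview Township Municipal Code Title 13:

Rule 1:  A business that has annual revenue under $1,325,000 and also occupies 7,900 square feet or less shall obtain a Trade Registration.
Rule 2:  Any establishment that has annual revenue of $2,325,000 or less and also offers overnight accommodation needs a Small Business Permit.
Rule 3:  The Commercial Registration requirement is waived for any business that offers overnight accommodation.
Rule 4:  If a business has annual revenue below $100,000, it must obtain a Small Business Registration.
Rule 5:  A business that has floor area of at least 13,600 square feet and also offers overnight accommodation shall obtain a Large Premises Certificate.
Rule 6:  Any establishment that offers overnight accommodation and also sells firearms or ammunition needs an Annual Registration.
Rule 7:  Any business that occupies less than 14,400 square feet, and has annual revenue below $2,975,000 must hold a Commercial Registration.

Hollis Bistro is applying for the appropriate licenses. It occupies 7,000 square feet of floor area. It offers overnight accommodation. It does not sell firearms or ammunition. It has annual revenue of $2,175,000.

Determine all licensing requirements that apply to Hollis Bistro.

Rule 1: revenue $2,175,000 ≥ $1,325,000; floor area 7,000 square feet ≤ 7,900 square feet → Trade Registration not required.
Rule 2: revenue $2,175,000 ≤ $2,325,000; offers overnight accommodation → Small Business Permit required.
Rule 3: offers overnight accommodation → exempt from Commercial Registration.
Rule 4: revenue $2,175,000 ≥ $100,000 → Small Business Registration not required.
Rule 5: floor area 7,000 square feet < 13,600 square feet; offers overnight accommodation → Large Premises Certificate not required.
Rule 6: offers overnight accommodation; does not sell firearms or ammunition → Annual Registration not required.
Rule 7: floor area 7,000 square feet < 14,400 square feet; revenue $2,175,000 < $2,975,000 → Commercial Registration required.

Small Business Permit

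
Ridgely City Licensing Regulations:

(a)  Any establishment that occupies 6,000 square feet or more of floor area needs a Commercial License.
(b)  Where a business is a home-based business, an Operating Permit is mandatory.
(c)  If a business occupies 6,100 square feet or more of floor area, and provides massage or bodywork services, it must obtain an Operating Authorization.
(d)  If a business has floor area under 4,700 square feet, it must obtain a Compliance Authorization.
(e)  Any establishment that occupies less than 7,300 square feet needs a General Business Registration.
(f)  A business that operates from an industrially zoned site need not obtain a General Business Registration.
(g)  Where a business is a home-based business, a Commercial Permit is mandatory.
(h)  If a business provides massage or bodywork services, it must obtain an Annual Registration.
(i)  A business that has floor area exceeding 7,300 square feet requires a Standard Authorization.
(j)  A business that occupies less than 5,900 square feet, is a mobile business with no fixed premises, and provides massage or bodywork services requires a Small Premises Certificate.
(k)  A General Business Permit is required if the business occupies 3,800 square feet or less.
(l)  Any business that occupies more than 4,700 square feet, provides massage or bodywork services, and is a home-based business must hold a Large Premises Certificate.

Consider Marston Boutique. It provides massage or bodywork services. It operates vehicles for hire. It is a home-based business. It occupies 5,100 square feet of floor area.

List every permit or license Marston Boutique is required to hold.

(a) floor area 5,100 square feet < 6,000 square feet → Commercial License not required.
(b) is a home-based business → Operating Permit required.
(c) floor area 5,100 square feet < 6,100 square feet; provides massage or bodywork services → Operating Authorization not required.
(d) floor area 5,100 square feet ≥ 4,700 square feet → Compliance Authorization not required.
(e) floor area 5,100 square feet < 7,300 square feet → General Business Registration required.
(f) is a home-based business (not: operates from an industrially zoned site) → General Business Registration exemption does not apply.
(g) is a home-based business → Commercial Permit required.
(h) provides massage or bodywork services → Annual Registration required.
(i) floor area 5,100 square feet ≤ 7,300 square feet → Standard Authorization not required.
(j) floor area 5,100 square feet < 5,900 square feet; is a home-based business (not: is a mobile business with no fixed premises); provides massage or bodywork services → Small Premises Certificate not required.
(k) floor area 5,100 square feet > 3,800 square feet → General Business Permit not required.
(l) floor area 5,100 square feet > 4,700 square feet; provides massage or bodywork services; is a home-based business → Large Premises Certificate required.

Annual Registration, Commercial Permit, General Business Registration, Large Premises Certificate, Operating Permit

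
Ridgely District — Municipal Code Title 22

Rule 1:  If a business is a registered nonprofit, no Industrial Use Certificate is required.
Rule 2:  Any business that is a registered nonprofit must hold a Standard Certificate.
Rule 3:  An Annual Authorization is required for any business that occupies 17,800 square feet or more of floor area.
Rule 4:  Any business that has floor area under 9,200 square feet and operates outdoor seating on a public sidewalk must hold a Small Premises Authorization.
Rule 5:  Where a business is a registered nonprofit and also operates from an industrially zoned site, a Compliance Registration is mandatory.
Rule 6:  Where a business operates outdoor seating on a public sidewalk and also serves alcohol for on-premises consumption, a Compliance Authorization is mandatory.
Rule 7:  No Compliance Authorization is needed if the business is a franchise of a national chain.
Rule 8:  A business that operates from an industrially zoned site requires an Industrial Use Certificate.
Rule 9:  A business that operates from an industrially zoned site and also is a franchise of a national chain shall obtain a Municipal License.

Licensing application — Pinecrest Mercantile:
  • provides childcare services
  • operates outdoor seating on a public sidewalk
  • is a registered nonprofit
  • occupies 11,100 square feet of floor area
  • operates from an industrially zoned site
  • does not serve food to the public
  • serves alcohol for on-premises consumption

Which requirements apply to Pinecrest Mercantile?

Compliance Authorization, Compliance Registration, Standard Certificate

Rule 1: is a registered nonprofit → exempt from Industrial Use Certificate.
Rule 2: is a registered nonprofit → Standard Certificate required.
Rule 3: floor area 11,100 square feet < 17,800 square feet → Annual Authorization not required.
Rule 4: floor area 11,100 square feet ≥ 9,200 square feet; operates outdoor seating on a public sidewalk → Small Premises Authorization not required.
Rule 5: is a registered nonprofit; operates from an industrially zoned site → Compliance Registration required.
Rule 6: operates outdoor seating on a public sidewalk; serves alcohol for on-premises consumption → Compliance Authorization required.
Rule 7: is a registered nonprofit (not: is a franchise of a national chain) → Compliance Authorization exemption does not apply.
Rule 8: operates from an industrially zoned site → Industrial Use Certificate required.
Rule 9: operates from an industrially zoned site; is a registered nonprofit (not: is a franchise of a national chain) → Municipal License not required.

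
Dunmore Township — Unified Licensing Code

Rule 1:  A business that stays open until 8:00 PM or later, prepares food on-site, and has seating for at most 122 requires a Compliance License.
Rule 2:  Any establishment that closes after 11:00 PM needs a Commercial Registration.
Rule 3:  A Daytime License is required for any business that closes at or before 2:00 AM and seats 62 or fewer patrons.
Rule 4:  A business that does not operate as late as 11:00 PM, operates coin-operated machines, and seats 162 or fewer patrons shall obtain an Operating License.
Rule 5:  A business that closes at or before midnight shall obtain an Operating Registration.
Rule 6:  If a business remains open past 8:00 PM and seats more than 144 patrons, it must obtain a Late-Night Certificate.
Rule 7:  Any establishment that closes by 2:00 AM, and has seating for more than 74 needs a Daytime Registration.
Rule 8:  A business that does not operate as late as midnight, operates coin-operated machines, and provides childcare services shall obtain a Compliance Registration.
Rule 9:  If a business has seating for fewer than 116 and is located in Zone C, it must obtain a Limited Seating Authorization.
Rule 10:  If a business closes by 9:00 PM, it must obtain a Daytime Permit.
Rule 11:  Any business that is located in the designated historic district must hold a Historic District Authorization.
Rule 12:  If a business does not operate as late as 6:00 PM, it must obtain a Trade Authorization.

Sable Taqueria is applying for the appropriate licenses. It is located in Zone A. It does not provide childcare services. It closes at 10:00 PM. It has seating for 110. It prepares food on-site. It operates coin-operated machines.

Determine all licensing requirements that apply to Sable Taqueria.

Rule 1: closes 10:00 PM, after 8:00 PM; prepares food on-site; seating 110 ≤ 122 → Compliance License required.
Rule 2: closes 10:00 PM, at/before 11:00 PM → Commercial Registration not required.
Rule 3: closes 10:00 PM, at/before 2:00 AM; seating 110 > 62 → Daytime License not required.
Rule 4: closes 10:00 PM, at/before 11:00 PM; operates coin-operated machines; seating 110 ≤ 162 → Operating License required.
Rule 5: closes 10:00 PM, at/before midnight → Operating Registration required.
Rule 6: closes 10:00 PM, after 8:00 PM; seating 110 ≤ 144 → Late-Night Certificate not required.
Rule 7: closes 10:00 PM, at/before 2:00 AM; seating 110 > 74 → Daytime Registration required.
Rule 8: closes 10:00 PM, at/before midnight; operates coin-operated machines; does not provide childcare services → Compliance Registration not required.
Rule 9: seating 110 < 116; is located in Zone A (not: is located in Zone C) → Limited Seating Authorization not required.
Rule 10: closes 10:00 PM, after 9:00 PM → Daytime Permit not required.
Rule 11: is located in Zone A (not: is located in the designated historic district) → Historic District Authorization not required.
Rule 12: closes 10:00 PM, after 6:00 PM → Trade Authorization not required.

Compliance License, Daytime Registration, Operating License, Operating Registration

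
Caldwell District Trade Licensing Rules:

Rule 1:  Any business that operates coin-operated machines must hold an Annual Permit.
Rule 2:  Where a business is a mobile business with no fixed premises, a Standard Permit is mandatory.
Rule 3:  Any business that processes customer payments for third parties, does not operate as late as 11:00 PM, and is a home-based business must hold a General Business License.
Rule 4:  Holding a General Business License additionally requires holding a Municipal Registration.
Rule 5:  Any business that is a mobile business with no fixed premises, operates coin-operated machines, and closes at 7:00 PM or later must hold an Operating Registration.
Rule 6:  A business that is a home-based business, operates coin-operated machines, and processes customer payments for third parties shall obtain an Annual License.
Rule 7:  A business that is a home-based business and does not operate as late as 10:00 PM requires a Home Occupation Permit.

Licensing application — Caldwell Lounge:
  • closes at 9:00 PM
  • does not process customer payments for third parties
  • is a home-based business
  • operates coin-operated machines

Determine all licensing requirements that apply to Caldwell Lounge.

Rule 1: operates coin-operated machines → Annual Permit required.
Rule 2: is a home-based business (not: is a mobile business with no fixed premises) → Standard Permit not required.
Rule 3: does not process customer payments for third parties; closes 9:00 PM, at/before 11:00 PM; is a home-based business → General Business License not required.
Rule 4: General Business License is not required → no effect.
Rule 5: is a home-based business (not: is a mobile business with no fixed premises); operates coin-operated machines; closes 9:00 PM, after 7:00 PM → Operating Registration not required.
Rule 6: is a home-based business; operates coin-operated machines; does not process customer payments for third parties → Annual License not required.
Rule 7: is a home-based business; closes 9:00 PM, at/before 10:00 PM → Home Occupation Permit required.

Annual Permit, Home Occupation Permit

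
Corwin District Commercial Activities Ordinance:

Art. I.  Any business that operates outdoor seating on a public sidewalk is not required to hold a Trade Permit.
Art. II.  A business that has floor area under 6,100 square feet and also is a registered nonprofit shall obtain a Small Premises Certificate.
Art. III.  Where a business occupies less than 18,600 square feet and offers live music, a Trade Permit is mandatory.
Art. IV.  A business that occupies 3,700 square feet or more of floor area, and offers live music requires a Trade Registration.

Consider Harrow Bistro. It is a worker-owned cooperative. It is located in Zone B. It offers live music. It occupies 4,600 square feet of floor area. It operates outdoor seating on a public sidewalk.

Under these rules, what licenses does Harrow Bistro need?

Trade Registration

Art. I. operates outdoor seating on a public sidewalk → exempt from Trade Permit.
Art. II. floor area 4,600 square feet < 6,100 square feet; is a worker-owned cooperative (not: is a registered nonprofit) → Small Premises Certificate not required.
Art. III. floor area 4,600 square feet < 18,600 square feet; offers live music → Trade Permit required.
Art. IV. floor area 4,600 square feet ≥ 3,700 square feet; offers live music → Trade Registration required.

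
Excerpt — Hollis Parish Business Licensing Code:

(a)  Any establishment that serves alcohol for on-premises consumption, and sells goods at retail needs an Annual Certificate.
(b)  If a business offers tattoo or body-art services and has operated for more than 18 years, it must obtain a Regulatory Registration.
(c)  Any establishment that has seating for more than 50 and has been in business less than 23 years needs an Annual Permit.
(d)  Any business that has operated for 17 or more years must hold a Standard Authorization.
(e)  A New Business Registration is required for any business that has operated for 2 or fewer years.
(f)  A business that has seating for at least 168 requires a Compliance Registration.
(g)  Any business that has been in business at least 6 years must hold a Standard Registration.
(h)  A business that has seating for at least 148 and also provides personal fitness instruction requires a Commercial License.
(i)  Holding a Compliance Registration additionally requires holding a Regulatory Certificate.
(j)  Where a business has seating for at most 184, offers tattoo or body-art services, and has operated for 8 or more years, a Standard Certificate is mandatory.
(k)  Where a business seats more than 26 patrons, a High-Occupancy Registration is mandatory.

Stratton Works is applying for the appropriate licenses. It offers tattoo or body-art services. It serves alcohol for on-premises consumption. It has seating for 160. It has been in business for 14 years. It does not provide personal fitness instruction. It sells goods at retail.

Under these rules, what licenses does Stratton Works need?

Annual Certificate, Annual Permit, High-Occupancy Registration, Standard Certificate, Standard Registration

(a) serves alcohol for on-premises consumption; sells goods at retail → Annual Certificate required.
(b) offers tattoo or body-art services; years in business 14 ≤ 18 → Regulatory Registration not required.
(c) seating 160 > 50; years in business 14 < 23 → Annual Permit required.
(d) years in business 14 < 17 → Standard Authorization not required.
(e) years in business 14 > 2 → New Business Registration not required.
(f) seating 160 < 168 → Compliance Registration not required.
(g) years in business 14 ≥ 6 → Standard Registration required.
(h) seating 160 ≥ 148; does not provide personal fitness instruction → Commercial License not required.
(i) Compliance Registration is not required → no effect.
(j) seating 160 ≤ 184; offers tattoo or body-art services; years in business 14 ≥ 8 → Standard Certificate required.
(k) seating 160 > 26 → High-Occupancy Registration required.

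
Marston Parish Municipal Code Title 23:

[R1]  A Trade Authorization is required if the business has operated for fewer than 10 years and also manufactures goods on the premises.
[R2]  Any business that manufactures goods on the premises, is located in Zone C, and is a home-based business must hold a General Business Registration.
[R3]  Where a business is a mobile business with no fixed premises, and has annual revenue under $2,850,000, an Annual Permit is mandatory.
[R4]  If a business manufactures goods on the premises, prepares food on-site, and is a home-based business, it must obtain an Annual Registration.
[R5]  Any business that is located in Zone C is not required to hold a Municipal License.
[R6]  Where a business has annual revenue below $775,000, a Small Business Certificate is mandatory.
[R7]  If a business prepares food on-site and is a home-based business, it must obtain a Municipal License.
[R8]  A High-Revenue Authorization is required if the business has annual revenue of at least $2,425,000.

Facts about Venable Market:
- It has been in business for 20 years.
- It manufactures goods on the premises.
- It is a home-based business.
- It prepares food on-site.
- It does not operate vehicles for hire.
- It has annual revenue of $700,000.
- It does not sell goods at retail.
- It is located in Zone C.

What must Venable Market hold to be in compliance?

[R1] years in business 20 ≥ 10; manufactures goods on the premises → Trade Authorization not required.
[R2] manufactures goods on the premises; is located in Zone C; is a home-based business → General Business Registration required.
[R3] is a home-based business (not: is a mobile business with no fixed premises); revenue $700,000 < $2,850,000 → Annual Permit not required.
[R4] manufactures goods on the premises; prepares food on-site; is a home-based business → Annual Registration required.
[R5] is located in Zone C → exempt from Municipal License.
[R6] revenue $700,000 < $775,000 → Small Business Certificate required.
[R7] prepares food on-site; is a home-based business → Municipal License required.
[R8] revenue $700,000 < $2,425,000 → High-Revenue Authorization not required.

Annual Registration, General Business Registration, Small Business Certificate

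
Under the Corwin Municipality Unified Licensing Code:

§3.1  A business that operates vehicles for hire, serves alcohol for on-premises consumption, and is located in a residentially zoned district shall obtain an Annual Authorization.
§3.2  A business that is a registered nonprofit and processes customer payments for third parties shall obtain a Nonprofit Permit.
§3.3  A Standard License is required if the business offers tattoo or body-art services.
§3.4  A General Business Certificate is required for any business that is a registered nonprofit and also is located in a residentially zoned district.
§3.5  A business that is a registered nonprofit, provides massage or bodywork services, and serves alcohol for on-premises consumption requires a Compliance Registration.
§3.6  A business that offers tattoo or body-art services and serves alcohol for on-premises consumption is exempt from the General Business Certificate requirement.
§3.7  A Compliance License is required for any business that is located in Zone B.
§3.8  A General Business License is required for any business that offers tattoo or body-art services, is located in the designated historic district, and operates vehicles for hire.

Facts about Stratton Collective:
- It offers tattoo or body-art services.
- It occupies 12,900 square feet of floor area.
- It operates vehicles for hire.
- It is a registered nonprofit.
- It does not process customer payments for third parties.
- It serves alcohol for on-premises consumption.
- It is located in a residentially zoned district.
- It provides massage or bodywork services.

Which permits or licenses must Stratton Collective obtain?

Annual Authorization, Compliance Registration, Standard License

§3.1 operates vehicles for hire; serves alcohol for on-premises consumption; is located in a residentially zoned district → Annual Authorization required.
§3.2 is a registered nonprofit; does not process customer payments for third parties → Nonprofit Permit not required.
§3.3 offers tattoo or body-art services → Standard License required.
§3.4 is a registered nonprofit; is located in a residentially zoned district → General Business Certificate required.
§3.5 is a registered nonprofit; provides massage or bodywork services; serves alcohol for on-premises consumption → Compliance Registration required.
§3.6 offers tattoo or body-art services; serves alcohol for on-premises consumption → exempt from General Business Certificate.
§3.7 is located in a residentially zoned district (not: is located in Zone B) → Compliance License not required.
§3.8 offers tattoo or body-art services; is located in a residentially zoned district (not: is located in the designated historic district); operates vehicles for hire → General Business License not required.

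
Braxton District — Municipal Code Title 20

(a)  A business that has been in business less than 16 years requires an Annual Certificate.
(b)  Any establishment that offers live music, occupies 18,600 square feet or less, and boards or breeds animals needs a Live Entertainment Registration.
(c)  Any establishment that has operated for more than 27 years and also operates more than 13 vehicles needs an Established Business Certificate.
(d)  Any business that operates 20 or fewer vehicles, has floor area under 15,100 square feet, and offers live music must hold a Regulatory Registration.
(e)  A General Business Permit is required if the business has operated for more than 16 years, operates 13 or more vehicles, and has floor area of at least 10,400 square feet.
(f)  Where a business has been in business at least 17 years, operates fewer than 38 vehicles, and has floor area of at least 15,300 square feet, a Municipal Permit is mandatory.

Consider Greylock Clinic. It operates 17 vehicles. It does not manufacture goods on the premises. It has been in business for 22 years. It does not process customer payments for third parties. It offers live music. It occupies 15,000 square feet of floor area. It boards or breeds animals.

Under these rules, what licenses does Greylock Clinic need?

(a) years in business 22 ≥ 16 → Annual Certificate not required.
(b) offers live music; floor area 15,000 square feet ≤ 18,600 square feet; boards or breeds animals → Live Entertainment Registration required.
(c) years in business 22 ≤ 27; vehicles 17 > 13 → Established Business Certificate not required.
(d) vehicles 17 ≤ 20; floor area 15,000 square feet < 15,100 square feet; offers live music → Regulatory Registration required.
(e) years in business 22 > 16; vehicles 17 ≥ 13; floor area 15,000 square feet ≥ 10,400 square feet → General Business Permit required.
(f) years in business 22 ≥ 17; vehicles 17 < 38; floor area 15,000 square feet < 15,300 square feet → Municipal Permit not required.

General Business Permit, Live Entertainment Registration, Regulatory Registration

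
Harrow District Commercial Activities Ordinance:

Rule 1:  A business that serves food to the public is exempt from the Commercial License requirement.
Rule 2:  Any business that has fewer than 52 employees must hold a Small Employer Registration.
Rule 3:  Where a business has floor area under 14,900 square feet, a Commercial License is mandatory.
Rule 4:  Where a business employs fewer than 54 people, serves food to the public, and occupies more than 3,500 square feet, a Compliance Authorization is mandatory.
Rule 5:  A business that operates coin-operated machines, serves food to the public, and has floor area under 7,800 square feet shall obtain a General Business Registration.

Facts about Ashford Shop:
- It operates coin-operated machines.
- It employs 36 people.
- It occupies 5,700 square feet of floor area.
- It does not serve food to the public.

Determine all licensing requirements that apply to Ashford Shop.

Commercial License, Small Employer Registration

Rule 1: does not serve food to the public → Commercial License exemption does not apply.
Rule 2: employees 36 < 52 → Small Employer Registration required.
Rule 3: floor area 5,700 square feet < 14,900 square feet → Commercial License required.
Rule 4: employees 36 < 54; does not serve food to the public; floor area 5,700 square feet > 3,500 square feet → Compliance Authorization not required.
Rule 5: operates coin-operated machines; does not serve food to the public; floor area 5,700 square feet < 7,800 square feet → General Business Registration not required.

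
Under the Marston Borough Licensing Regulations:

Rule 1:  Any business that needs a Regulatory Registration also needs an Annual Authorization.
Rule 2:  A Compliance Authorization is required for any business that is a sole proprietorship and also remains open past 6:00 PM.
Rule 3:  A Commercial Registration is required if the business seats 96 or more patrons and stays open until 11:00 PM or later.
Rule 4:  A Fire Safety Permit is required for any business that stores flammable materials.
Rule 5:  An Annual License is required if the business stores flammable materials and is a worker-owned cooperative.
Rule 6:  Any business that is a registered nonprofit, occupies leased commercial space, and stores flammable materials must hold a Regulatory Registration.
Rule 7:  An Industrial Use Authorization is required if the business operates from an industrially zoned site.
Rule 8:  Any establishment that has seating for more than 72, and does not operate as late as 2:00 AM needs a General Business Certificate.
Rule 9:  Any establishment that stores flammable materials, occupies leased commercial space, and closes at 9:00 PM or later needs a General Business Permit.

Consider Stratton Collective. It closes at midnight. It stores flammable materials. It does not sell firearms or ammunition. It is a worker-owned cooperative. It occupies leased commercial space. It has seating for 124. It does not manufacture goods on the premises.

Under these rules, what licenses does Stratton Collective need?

Rule 1: Regulatory Registration is not required → no effect.
Rule 2: is a worker-owned cooperative (not: is a sole proprietorship); closes midnight, after 6:00 PM → Compliance Authorization not required.
Rule 3: seating 124 ≥ 96; closes midnight, after 11:00 PM → Commercial Registration required.
Rule 4: stores flammable materials → Fire Safety Permit required.
Rule 5: stores flammable materials; is a worker-owned cooperative → Annual License required.
Rule 6: is a worker-owned cooperative (not: is a registered nonprofit); occupies leased commercial space; stores flammable materials → Regulatory Registration not required.
Rule 7: occupies leased commercial space (not: operates from an industrially zoned site) → Industrial Use Authorization not required.
Rule 8: seating 124 > 72; closes midnight, at/before 2:00 AM → General Business Certificate required.
Rule 9: stores flammable materials; occupies leased commercial space; closes midnight, after 9:00 PM → General Business Permit required.

Annual License, Commercial Registration, Fire Safety Permit, General Business Certificate, General Business Permit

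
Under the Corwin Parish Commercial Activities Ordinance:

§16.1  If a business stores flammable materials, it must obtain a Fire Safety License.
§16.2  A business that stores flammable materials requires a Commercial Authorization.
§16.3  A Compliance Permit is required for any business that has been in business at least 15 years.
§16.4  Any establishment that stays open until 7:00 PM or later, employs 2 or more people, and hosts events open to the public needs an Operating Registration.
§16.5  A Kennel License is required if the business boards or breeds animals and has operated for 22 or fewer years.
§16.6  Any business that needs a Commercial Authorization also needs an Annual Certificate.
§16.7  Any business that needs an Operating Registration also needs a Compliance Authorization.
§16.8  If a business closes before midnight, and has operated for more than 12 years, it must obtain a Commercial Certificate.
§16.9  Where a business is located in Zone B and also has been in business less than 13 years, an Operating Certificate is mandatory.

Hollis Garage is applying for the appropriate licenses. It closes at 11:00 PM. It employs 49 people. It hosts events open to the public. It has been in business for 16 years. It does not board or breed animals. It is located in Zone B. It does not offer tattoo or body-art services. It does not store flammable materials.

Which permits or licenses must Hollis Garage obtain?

§16.1 does not store flammable materials → Fire Safety License not required.
§16.2 does not store flammable materials → Commercial Authorization not required.
§16.3 years in business 16 ≥ 15 → Compliance Permit required.
§16.4 closes 11:00 PM, after 7:00 PM; employees 49 ≥ 2; hosts events open to the public → Operating Registration required.
§16.5 does not board or breed animals; years in business 16 ≤ 22 → Kennel License not required.
§16.6 Commercial Authorization is not required → no effect.
§16.7 Operating Registration is required → Compliance Authorization also required.
§16.8 closes 11:00 PM, at/before midnight; years in business 16 > 12 → Commercial Certificate required.
§16.9 is located in Zone B; years in business 16 ≥ 13 → Operating Certificate not required.

Commercial Certificate, Compliance Authorization, Compliance Permit, Operating Registration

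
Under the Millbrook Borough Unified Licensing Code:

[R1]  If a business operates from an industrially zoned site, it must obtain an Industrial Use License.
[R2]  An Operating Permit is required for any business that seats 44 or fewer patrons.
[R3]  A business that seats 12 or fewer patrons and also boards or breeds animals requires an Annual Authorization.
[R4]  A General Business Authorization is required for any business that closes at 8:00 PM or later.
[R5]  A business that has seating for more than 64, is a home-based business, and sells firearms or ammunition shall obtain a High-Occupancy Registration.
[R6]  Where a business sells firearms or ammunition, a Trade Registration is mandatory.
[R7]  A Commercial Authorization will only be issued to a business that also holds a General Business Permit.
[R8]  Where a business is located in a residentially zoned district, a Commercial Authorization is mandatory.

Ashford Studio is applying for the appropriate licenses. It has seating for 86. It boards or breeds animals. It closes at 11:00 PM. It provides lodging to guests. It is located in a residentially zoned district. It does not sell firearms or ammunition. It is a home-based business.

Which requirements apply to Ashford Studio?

Commercial Authorization, General Business Authorization, General Business Permit

[R1] is a home-based business (not: operates from an industrially zoned site) → Industrial Use License not required.
[R2] seating 86 > 44 → Operating Permit not required.
[R3] seating 86 > 12; boards or breeds animals → Annual Authorization not required.
[R4] closes 11:00 PM, after 8:00 PM → General Business Authorization required.
[R5] seating 86 > 64; is a home-based business; does not sell firearms or ammunition → High-Occupancy Registration not required.
[R6] does not sell firearms or ammunition → Trade Registration not required.
[R7] Commercial Authorization is required → General Business Permit also required.
[R8] is located in a residentially zoned district → Commercial Authorization required.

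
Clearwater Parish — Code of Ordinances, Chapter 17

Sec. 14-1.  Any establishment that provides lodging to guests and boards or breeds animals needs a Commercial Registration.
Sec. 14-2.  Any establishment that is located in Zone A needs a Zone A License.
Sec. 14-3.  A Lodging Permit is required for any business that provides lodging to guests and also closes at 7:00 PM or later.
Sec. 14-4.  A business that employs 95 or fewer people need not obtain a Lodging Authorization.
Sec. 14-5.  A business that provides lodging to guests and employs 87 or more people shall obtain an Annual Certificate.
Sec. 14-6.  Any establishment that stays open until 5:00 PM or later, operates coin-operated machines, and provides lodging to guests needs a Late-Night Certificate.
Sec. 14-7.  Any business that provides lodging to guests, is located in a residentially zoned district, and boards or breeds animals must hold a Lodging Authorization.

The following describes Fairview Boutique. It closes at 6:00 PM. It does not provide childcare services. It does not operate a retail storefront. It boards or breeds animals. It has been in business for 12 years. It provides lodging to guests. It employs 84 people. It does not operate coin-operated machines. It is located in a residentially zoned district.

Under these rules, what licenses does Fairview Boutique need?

Commercial Registration

Sec. 14-1. provides lodging to guests; boards or breeds animals → Commercial Registration required.
Sec. 14-2. is located in a residentially zoned district (not: is located in Zone A) → Zone A License not required.
Sec. 14-3. provides lodging to guests; closes 6:00 PM, at/before 7:00 PM → Lodging Permit not required.
Sec. 14-4. employees 84 ≤ 95 → exempt from Lodging Authorization.
Sec. 14-5. provides lodging to guests; employees 84 < 87 → Annual Certificate not required.
Sec. 14-6. closes 6:00 PM, after 5:00 PM; does not operate coin-operated machines; provides lodging to guests → Late-Night Certificate not required.
Sec. 14-7. provides lodging to guests; is located in a residentially zoned district; boards or breeds animals → Lodging Authorization required.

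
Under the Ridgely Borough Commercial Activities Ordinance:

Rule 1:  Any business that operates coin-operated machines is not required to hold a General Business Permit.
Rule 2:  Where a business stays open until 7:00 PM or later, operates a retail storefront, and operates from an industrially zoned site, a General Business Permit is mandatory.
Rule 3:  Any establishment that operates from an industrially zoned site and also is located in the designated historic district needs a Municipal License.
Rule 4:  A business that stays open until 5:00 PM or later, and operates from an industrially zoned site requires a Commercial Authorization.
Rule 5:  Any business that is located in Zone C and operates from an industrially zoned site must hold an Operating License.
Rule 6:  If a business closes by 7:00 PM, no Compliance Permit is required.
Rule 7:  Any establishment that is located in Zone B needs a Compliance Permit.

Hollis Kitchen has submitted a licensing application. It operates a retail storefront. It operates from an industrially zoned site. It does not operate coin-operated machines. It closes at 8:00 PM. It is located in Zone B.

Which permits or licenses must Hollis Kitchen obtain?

Commercial Authorization, Compliance Permit, General Business Permit

Rule 1: does not operate coin-operated machines → General Business Permit exemption does not apply.
Rule 2: closes 8:00 PM, after 7:00 PM; operates a retail storefront; operates from an industrially zoned site → General Business Permit required.
Rule 3: operates from an industrially zoned site; is located in Zone B (not: is located in the designated historic district) → Municipal License not required.
Rule 4: closes 8:00 PM, after 5:00 PM; operates from an industrially zoned site → Commercial Authorization required.
Rule 5: is located in Zone B (not: is located in Zone C); operates from an industrially zoned site → Operating License not required.
Rule 6: closes 8:00 PM, after 7:00 PM → Compliance Permit exemption does not apply.
Rule 7: is located in Zone B → Compliance Permit required.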